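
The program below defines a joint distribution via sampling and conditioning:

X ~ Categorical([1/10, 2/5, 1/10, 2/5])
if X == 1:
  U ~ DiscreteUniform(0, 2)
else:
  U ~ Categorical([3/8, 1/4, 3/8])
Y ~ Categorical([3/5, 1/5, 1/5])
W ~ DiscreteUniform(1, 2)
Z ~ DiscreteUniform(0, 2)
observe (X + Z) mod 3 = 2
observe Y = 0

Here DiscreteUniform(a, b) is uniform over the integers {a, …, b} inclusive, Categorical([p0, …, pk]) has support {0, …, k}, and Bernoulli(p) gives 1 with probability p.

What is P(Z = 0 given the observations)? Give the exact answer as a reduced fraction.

Enumerate traces; 24 have nonzero weight after conditioning:
  (X=0, U=0, Y=0, W=1, Z=2) weight 3/800
  (X=0, U=0, Y=0, W=2, Z=2) weight 3/800
  (X=0, U=1, Y=0, W=1, Z=2) weight 1/400
  (X=0, U=1, Y=0, W=2, Z=2) weight 1/400
  (X=0, U=2, Y=0, W=1, Z=2) weight 3/800
  (X=0, U=2, Y=0, W=2, Z=2) weight 3/800
  (X=1, U=0, Y=0, W=1, Z=1) weight 1/75
  (X=1, U=0, Y=0, W=2, Z=1) weight 1/75
  (X=2, U=0, Y=0, W=1, Z=0) weight 3/800
  … 15 more
Group by Z:
  weight(Z=0) = 1/50
  weight(Z=1) = 2/25
  weight(Z=2) = 1/10
Total weight = 1/50 + 2/25 + 1/10 = 1/5
P(Z=0 | obs) = 1/50 / 1/5 = 1/10
P(Z=1 | obs) = 2/25 / 1/5 = 2/5
P(Z=2 | obs) = 1/10 / 1/5 = 1/2

P(Z = 0 | obs) = 1/10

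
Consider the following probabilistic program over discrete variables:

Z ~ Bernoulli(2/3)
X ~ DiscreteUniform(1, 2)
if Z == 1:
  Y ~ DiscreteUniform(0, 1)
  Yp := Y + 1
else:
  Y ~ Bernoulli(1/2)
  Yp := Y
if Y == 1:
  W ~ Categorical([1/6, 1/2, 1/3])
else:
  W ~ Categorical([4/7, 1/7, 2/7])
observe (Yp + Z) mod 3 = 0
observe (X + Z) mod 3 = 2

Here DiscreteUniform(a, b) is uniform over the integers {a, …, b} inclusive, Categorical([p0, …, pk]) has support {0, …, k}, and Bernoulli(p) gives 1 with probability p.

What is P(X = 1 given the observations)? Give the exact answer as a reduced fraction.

Enumerate traces; 6 have nonzero weight after conditioning:
  (Z=0, X=2, Y=0, W=0) weight 1/21
  (Z=0, X=2, Y=0, W=1) weight 1/84
  (Z=0, X=2, Y=0, W=2) weight 1/42
  (Z=1, X=1, Y=1, W=0) weight 1/36
  (Z=1, X=1, Y=1, W=1) weight 1/12
  (Z=1, X=1, Y=1, W=2) weight 1/18
Group by X:
  weight(X=1) = 1/6
  weight(X=2) = 1/12
Total weight = 1/6 + 1/12 = 1/4
P(X=1 | obs) = 1/6 / 1/4 = 2/3
P(X=2 | obs) = 1/12 / 1/4 = 1/3

P(X = 1 | obs) = 2/3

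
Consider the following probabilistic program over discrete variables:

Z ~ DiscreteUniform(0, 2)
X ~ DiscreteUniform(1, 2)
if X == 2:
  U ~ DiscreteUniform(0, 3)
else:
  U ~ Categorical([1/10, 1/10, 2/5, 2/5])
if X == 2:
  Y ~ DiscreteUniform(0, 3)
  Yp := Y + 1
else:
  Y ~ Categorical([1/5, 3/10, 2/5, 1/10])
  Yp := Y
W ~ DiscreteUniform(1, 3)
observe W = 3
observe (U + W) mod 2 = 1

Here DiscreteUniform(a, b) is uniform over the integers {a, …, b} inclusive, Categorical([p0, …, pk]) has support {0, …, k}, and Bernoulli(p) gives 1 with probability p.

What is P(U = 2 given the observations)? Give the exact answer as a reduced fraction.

P(U = 2 | obs) = 13/20

Enumerate traces; 48 have nonzero weight after conditioning:
  (Z=0, X=1, U=0, Y=0, W=3) weight 1/900
  (Z=0, X=1, U=0, Y=1, W=3) weight 1/600
  (Z=0, X=1, U=0, Y=2, W=3) weight 1/450
  (Z=0, X=1, U=0, Y=3, W=3) weight 1/1800
  (Z=0, X=1, U=2, Y=0, W=3) weight 1/225
  (Z=0, X=1, U=2, Y=1, W=3) weight 1/150
  (Z=0, X=1, U=2, Y=2, W=3) weight 2/225
  (Z=0, X=1, U=2, Y=3, W=3) weight 1/450
  … 40 more
Group by U:
  weight(U=0) = 7/120
  weight(U=2) = 13/120
Total weight = 7/120 + 13/120 = 1/6
P(U=0 | obs) = 7/120 / 1/6 = 7/20
P(U=2 | obs) = 13/120 / 1/6 = 13/20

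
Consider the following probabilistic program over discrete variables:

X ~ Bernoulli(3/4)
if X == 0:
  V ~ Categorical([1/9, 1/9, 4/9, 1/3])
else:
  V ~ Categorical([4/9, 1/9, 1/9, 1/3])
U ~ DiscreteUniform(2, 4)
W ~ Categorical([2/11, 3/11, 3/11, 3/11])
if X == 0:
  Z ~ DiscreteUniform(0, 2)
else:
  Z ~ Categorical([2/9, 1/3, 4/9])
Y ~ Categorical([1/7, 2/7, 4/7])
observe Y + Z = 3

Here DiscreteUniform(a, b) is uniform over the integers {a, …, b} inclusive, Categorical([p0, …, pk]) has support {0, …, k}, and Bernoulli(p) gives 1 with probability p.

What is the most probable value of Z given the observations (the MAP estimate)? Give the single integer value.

Enumerate traces; 192 have nonzero weight after conditioning:
  (X=0, V=0, U=2, W=0, Z=1, Y=2) weight 2/6237
  (X=0, V=0, U=2, W=0, Z=2, Y=1) weight 1/6237
  (X=0, V=0, U=2, W=1, Z=1, Y=2) weight 1/2079
  (X=0, V=0, U=2, W=1, Z=2, Y=1) weight 1/4158
  (X=0, V=0, U=2, W=2, Z=1, Y=2) weight 1/2079
  (X=0, V=0, U=2, W=2, Z=2, Y=1) weight 1/4158
  (X=0, V=0, U=2, W=3, Z=1, Y=2) weight 1/2079
  (X=0, V=0, U=2, W=3, Z=2, Y=1) weight 1/4158
  … 184 more
Group by Z:
  weight(Z=1) = 4/21
  weight(Z=2) = 5/42
Total weight = 4/21 + 5/42 = 13/42
P(Z=1 | obs) = 4/21 / 13/42 = 8/13
P(Z=2 | obs) = 5/42 / 13/42 = 5/13
argmax = 1

argmax_v P(Z = v | obs) = 1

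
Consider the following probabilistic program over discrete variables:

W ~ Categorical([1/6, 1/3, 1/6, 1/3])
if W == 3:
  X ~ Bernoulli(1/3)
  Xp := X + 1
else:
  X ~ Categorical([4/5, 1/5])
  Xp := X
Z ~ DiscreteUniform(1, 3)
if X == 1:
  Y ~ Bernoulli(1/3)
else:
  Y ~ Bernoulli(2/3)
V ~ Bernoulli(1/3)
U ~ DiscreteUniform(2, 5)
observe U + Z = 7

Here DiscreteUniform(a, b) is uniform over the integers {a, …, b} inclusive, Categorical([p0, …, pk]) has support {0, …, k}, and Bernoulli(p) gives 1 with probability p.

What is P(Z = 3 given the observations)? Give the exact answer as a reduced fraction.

Enumerate traces; 64 have nonzero weight after conditioning:
  (W=0, X=0, Z=2, Y=0, V=0, U=5) weight 1/405
  (W=0, X=0, Z=2, Y=0, V=1, U=5) weight 1/810
  (W=0, X=0, Z=2, Y=1, V=0, U=5) weight 2/405
  (W=0, X=0, Z=2, Y=1, V=1, U=5) weight 1/405
  (W=0, X=0, Z=3, Y=0, V=0, U=4) weight 1/405
  (W=0, X=0, Z=3, Y=0, V=1, U=4) weight 1/810
  (W=0, X=0, Z=3, Y=1, V=0, U=4) weight 2/405
  (W=0, X=0, Z=3, Y=1, V=1, U=4) weight 1/405
  … 56 more
Group by Z:
  weight(Z=2) = 1/12
  weight(Z=3) = 1/12
Total weight = 1/12 + 1/12 = 1/6
P(Z=2 | obs) = 1/12 / 1/6 = 1/2
P(Z=3 | obs) = 1/12 / 1/6 = 1/2

P(Z = 3 | obs) = 1/2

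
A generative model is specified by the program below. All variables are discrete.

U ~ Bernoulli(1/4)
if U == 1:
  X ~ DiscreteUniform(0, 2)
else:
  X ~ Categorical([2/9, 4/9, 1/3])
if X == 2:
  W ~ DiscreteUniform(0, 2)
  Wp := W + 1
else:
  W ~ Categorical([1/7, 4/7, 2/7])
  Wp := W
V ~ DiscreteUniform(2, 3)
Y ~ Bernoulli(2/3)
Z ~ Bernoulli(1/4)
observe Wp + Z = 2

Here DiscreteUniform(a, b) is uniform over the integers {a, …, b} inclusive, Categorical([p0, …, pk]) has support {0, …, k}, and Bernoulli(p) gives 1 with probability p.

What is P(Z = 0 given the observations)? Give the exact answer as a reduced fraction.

Enumerate traces; 48 have nonzero weight after conditioning:
  (U=0, X=0, W=1, V=2, Y=0, Z=1) weight 1/252
  (U=0, X=0, W=1, V=2, Y=1, Z=1) weight 1/126
  (U=0, X=0, W=1, V=3, Y=0, Z=1) weight 1/252
  (U=0, X=0, W=1, V=3, Y=1, Z=1) weight 1/126
  (U=0, X=0, W=2, V=2, Y=0, Z=0) weight 1/168
  (U=0, X=0, W=2, V=2, Y=1, Z=0) weight 1/84
  (U=0, X=0, W=2, V=3, Y=0, Z=0) weight 1/168
  (U=0, X=0, W=2, V=3, Y=1, Z=0) weight 1/84
  … 40 more
Group by Z:
  weight(Z=0) = 19/84
  weight(Z=1) = 31/252
Total weight = 19/84 + 31/252 = 22/63
P(Z=0 | obs) = 19/84 / 22/63 = 57/88
P(Z=1 | obs) = 31/252 / 22/63 = 31/88

P(Z = 0 | obs) = 57/88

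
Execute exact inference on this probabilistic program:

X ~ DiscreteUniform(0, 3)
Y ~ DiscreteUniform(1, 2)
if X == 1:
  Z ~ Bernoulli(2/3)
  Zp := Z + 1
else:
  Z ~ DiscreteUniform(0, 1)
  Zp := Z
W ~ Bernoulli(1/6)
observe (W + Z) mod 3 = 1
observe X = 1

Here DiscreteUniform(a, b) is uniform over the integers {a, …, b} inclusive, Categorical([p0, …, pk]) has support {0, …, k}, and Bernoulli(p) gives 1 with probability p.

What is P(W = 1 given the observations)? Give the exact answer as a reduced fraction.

Enumerate traces; 4 have nonzero weight after conditioning:
  (X=1, Y=1, Z=0, W=1) weight 1/144
  (X=1, Y=1, Z=1, W=0) weight 5/72
  (X=1, Y=2, Z=0, W=1) weight 1/144
  (X=1, Y=2, Z=1, W=0) weight 5/72
Group by W:
  weight(W=0) = 5/36
  weight(W=1) = 1/72
Total weight = 5/36 + 1/72 = 11/72
P(W=0 | obs) = 5/36 / 11/72 = 10/11
P(W=1 | obs) = 1/72 / 11/72 = 1/11

P(W = 1 | obs) = 1/11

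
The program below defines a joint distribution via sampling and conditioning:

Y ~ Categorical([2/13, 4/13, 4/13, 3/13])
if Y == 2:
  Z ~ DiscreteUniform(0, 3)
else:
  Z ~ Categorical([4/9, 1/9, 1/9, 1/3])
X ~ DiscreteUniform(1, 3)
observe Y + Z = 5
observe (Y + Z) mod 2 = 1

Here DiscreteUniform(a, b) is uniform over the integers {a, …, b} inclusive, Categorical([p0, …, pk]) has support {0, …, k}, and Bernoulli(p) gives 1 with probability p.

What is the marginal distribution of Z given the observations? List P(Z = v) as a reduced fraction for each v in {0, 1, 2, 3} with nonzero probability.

P(Z=2) = 1/4, P(Z=3) = 3/4

Enumerate traces; 6 have nonzero weight after conditioning:
  (Y=2, Z=3, X=1) weight 1/39
  (Y=2, Z=3, X=2) weight 1/39
  (Y=2, Z=3, X=3) weight 1/39
  (Y=3, Z=2, X=1) weight 1/117
  (Y=3, Z=2, X=2) weight 1/117
  (Y=3, Z=2, X=3) weight 1/117
Group by Z:
  weight(Z=2) = 1/39
  weight(Z=3) = 1/13
Total weight = 1/39 + 1/13 = 4/39
P(Z=2 | obs) = 1/39 / 4/39 = 1/4
P(Z=3 | obs) = 1/13 / 4/39 = 3/4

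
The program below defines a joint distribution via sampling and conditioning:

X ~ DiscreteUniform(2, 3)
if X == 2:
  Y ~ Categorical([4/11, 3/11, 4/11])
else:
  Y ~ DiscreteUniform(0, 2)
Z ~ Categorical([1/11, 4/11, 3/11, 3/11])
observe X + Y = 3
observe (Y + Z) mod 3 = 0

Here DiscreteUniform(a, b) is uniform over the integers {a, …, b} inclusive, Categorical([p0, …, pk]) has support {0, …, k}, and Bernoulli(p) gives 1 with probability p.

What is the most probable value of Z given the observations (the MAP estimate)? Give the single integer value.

Enumerate traces; 3 have nonzero weight after conditioning:
  (X=2, Y=1, Z=2) weight 9/242
  (X=3, Y=0, Z=0) weight 1/66
  (X=3, Y=0, Z=3) weight 1/22
Group by Z:
  weight(Z=0) = 1/66
  weight(Z=2) = 9/242
  weight(Z=3) = 1/22
Total weight = 1/66 + 9/242 + 1/22 = 71/726
P(Z=0 | obs) = 1/66 / 71/726 = 11/71
P(Z=2 | obs) = 9/242 / 71/726 = 27/71
P(Z=3 | obs) = 1/22 / 71/726 = 33/71
argmax = 3

argmax_v P(Z = v | obs) = 3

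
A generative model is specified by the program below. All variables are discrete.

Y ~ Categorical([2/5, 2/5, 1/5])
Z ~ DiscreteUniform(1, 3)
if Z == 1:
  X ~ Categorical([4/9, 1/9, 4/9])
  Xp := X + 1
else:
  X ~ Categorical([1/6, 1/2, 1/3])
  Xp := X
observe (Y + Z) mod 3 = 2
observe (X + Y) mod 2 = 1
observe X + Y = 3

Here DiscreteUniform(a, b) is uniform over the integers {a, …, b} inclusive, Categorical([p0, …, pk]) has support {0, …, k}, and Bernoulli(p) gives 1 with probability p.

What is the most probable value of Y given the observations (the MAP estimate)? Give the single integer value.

Enumerate traces; 2 have nonzero weight after conditioning:
  (Y=1, Z=1, X=2) weight 8/135
  (Y=2, Z=3, X=1) weight 1/30
Group by Y:
  weight(Y=1) = 8/135
  weight(Y=2) = 1/30
Total weight = 8/135 + 1/30 = 5/54
P(Y=1 | obs) = 8/135 / 5/54 = 16/25
P(Y=2 | obs) = 1/30 / 5/54 = 9/25
argmax = 1

argmax_v P(Y = v | obs) = 1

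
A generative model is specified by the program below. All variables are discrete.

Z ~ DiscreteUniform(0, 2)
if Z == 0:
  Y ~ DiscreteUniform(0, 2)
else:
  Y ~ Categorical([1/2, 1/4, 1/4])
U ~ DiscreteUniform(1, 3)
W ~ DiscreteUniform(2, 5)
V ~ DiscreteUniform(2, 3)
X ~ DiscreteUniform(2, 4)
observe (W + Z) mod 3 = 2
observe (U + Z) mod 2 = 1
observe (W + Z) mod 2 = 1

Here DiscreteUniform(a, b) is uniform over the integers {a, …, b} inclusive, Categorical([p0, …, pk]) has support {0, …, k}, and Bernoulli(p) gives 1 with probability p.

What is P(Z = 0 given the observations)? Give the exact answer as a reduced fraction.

Enumerate traces; 90 have nonzero weight after conditioning:
  (Z=0, Y=0, U=1, W=5, V=2, X=2) weight 1/648
  (Z=0, Y=0, U=1, W=5, V=2, X=3) weight 1/648
  (Z=0, Y=0, U=1, W=5, V=2, X=4) weight 1/648
  (Z=0, Y=0, U=1, W=5, V=3, X=2) weight 1/648
  (Z=0, Y=0, U=1, W=5, V=3, X=3) weight 1/648
  (Z=0, Y=0, U=1, W=5, V=3, X=4) weight 1/648
  (Z=0, Y=0, U=3, W=5, V=2, X=2) weight 1/648
  (Z=0, Y=0, U=3, W=5, V=2, X=3) weight 1/648
  (Z=1, Y=0, U=2, W=4, V=2, X=2) weight 1/432
  (Z=2, Y=0, U=1, W=3, V=2, X=2) weight 1/432
  … 80 more
Group by Z:
  weight(Z=0) = 1/18
  weight(Z=1) = 1/36
  weight(Z=2) = 1/18
Total weight = 1/18 + 1/36 + 1/18 = 5/36
P(Z=0 | obs) = 1/18 / 5/36 = 2/5
P(Z=1 | obs) = 1/36 / 5/36 = 1/5
P(Z=2 | obs) = 1/18 / 5/36 = 2/5

P(Z = 0 | obs) = 2/5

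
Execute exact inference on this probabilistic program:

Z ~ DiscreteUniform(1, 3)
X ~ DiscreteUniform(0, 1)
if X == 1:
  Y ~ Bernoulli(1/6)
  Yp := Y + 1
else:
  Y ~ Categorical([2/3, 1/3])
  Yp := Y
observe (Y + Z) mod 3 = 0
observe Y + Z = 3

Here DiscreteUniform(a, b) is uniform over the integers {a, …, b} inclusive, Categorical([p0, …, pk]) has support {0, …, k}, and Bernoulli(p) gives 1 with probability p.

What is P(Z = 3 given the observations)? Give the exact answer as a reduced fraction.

Enumerate traces; 4 have nonzero weight after conditioning:
  (Z=2, X=0, Y=1) weight 1/18
  (Z=2, X=1, Y=1) weight 1/36
  (Z=3, X=0, Y=0) weight 1/9
  (Z=3, X=1, Y=0) weight 5/36
Group by Z:
  weight(Z=2) = 1/12
  weight(Z=3) = 1/4
Total weight = 1/12 + 1/4 = 1/3
P(Z=2 | obs) = 1/12 / 1/3 = 1/4
P(Z=3 | obs) = 1/4 / 1/3 = 3/4

P(Z = 3 | obs) = 3/4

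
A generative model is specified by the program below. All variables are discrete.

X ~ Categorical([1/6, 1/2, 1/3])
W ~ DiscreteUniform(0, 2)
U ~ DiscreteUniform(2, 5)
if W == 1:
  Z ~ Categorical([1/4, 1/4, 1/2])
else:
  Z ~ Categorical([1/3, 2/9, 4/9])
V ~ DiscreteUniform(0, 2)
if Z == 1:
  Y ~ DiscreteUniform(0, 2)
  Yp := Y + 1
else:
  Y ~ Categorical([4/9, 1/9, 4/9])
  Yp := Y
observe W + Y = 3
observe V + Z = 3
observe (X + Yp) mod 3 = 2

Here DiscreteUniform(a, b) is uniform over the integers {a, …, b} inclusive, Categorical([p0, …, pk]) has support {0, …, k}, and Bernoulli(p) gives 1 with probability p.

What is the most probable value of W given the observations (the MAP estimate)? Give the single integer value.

argmax_v P(W = v | obs) = 1

Enumerate traces; 16 have nonzero weight after conditioning:
  (X=0, W=1, U=2, Z=2, V=1, Y=2) weight 1/972
  (X=0, W=1, U=3, Z=2, V=1, Y=2) weight 1/972
  (X=0, W=1, U=4, Z=2, V=1, Y=2) weight 1/972
  (X=0, W=1, U=5, Z=2, V=1, Y=2) weight 1/972
  (X=0, W=2, U=2, Z=1, V=2, Y=1) weight 1/2916
  (X=0, W=2, U=3, Z=1, V=2, Y=1) weight 1/2916
  (X=0, W=2, U=4, Z=1, V=2, Y=1) weight 1/2916
  (X=0, W=2, U=5, Z=1, V=2, Y=1) weight 1/2916
  … 8 more
Group by W:
  weight(W=1) = 7/972
  weight(W=2) = 1/243
Total weight = 7/972 + 1/243 = 11/972
P(W=1 | obs) = 7/972 / 11/972 = 7/11
P(W=2 | obs) = 1/243 / 11/972 = 4/11
argmax = 1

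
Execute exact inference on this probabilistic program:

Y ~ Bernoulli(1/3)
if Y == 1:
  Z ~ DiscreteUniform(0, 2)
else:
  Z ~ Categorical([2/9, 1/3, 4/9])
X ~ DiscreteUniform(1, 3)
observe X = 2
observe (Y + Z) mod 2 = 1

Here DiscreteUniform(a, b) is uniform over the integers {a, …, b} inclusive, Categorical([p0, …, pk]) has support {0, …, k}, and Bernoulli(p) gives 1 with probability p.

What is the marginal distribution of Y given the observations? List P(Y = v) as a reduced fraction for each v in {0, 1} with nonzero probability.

Enumerate traces; 3 have nonzero weight after conditioning:
  (Y=0, Z=1, X=2) weight 2/27
  (Y=1, Z=0, X=2) weight 1/27
  (Y=1, Z=2, X=2) weight 1/27
Group by Y:
  weight(Y=0) = 2/27
  weight(Y=1) = 2/27
Total weight = 2/27 + 2/27 = 4/27
P(Y=0 | obs) = 2/27 / 4/27 = 1/2
P(Y=1 | obs) = 2/27 / 4/27 = 1/2

P(Y=0) = 1/2, P(Y=1) = 1/2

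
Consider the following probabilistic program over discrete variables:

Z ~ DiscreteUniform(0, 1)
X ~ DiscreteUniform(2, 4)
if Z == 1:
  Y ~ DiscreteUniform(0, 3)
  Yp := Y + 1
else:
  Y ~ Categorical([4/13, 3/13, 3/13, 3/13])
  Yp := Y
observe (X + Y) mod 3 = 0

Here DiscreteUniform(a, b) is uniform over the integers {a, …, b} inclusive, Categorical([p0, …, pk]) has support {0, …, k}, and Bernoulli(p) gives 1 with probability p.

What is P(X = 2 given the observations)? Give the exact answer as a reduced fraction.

P(X = 2 | obs) = 25/104

Enumerate traces; 8 have nonzero weight after conditioning:
  (Z=0, X=2, Y=1) weight 1/26
  (Z=0, X=3, Y=0) weight 2/39
  (Z=0, X=3, Y=3) weight 1/26
  (Z=0, X=4, Y=2) weight 1/26
  (Z=1, X=2, Y=1) weight 1/24
  (Z=1, X=3, Y=0) weight 1/24
  (Z=1, X=3, Y=3) weight 1/24
  (Z=1, X=4, Y=2) weight 1/24
Group by X:
  weight(X=2) = 25/312
  weight(X=3) = 9/52
  weight(X=4) = 25/312
Total weight = 25/312 + 9/52 + 25/312 = 1/3
P(X=2 | obs) = 25/312 / 1/3 = 25/104
P(X=3 | obs) = 9/52 / 1/3 = 27/52
P(X=4 | obs) = 25/312 / 1/3 = 25/104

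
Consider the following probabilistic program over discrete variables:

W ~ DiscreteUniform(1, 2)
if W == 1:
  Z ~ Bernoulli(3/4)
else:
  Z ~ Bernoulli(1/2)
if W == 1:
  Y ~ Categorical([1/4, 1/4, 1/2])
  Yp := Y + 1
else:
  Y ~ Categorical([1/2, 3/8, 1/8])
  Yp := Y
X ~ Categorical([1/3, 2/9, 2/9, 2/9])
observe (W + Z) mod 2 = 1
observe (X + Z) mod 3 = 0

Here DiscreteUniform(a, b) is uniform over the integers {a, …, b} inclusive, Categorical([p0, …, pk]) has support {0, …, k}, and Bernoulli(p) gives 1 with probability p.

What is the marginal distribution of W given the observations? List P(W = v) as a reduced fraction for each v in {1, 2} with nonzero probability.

Enumerate traces; 9 have nonzero weight after conditioning:
  (W=1, Z=0, Y=0, X=0) weight 1/96
  (W=1, Z=0, Y=0, X=3) weight 1/144
  (W=1, Z=0, Y=1, X=0) weight 1/96
  (W=1, Z=0, Y=1, X=3) weight 1/144
  (W=1, Z=0, Y=2, X=0) weight 1/48
  (W=1, Z=0, Y=2, X=3) weight 1/72
  (W=2, Z=1, Y=0, X=2) weight 1/36
  (W=2, Z=1, Y=1, X=2) weight 1/48
  … 1 more
Group by W:
  weight(W=1) = 5/72
  weight(W=2) = 1/18
Total weight = 5/72 + 1/18 = 1/8
P(W=1 | obs) = 5/72 / 1/8 = 5/9
P(W=2 | obs) = 1/18 / 1/8 = 4/9

P(W=1) = 5/9, P(W=2) = 4/9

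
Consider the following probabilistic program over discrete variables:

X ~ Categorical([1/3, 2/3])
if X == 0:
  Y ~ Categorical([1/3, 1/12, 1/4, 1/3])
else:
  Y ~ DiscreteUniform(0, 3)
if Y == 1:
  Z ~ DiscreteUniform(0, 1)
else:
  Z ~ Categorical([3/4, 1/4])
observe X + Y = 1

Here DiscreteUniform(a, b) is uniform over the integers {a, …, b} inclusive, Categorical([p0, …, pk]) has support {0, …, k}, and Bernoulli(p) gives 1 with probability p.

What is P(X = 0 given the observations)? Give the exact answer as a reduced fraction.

Enumerate traces; 4 have nonzero weight after conditioning:
  (X=0, Y=1, Z=0) weight 1/72
  (X=0, Y=1, Z=1) weight 1/72
  (X=1, Y=0, Z=0) weight 1/8
  (X=1, Y=0, Z=1) weight 1/24
Group by X:
  weight(X=0) = 1/36
  weight(X=1) = 1/6
Total weight = 1/36 + 1/6 = 7/36
P(X=0 | obs) = 1/36 / 7/36 = 1/7
P(X=1 | obs) = 1/6 / 7/36 = 6/7

P(X = 0 | obs) = 1/7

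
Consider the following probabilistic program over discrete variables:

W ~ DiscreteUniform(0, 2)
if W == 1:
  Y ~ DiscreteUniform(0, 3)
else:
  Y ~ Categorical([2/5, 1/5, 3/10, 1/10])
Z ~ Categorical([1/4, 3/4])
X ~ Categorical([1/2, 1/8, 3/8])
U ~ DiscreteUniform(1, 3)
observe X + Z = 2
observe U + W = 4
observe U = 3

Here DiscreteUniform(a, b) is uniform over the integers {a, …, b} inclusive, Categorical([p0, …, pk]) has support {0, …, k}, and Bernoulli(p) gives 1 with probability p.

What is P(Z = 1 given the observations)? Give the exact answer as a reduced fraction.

Enumerate traces; 8 have nonzero weight after conditioning:
  (W=1, Y=0, Z=0, X=2, U=3) weight 1/384
  (W=1, Y=0, Z=1, X=1, U=3) weight 1/384
  (W=1, Y=1, Z=0, X=2, U=3) weight 1/384
  (W=1, Y=1, Z=1, X=1, U=3) weight 1/384
  (W=1, Y=2, Z=0, X=2, U=3) weight 1/384
  (W=1, Y=2, Z=1, X=1, U=3) weight 1/384
  (W=1, Y=3, Z=0, X=2, U=3) weight 1/384
  (W=1, Y=3, Z=1, X=1, U=3) weight 1/384
Group by Z:
  weight(Z=0) = 1/96
  weight(Z=1) = 1/96
Total weight = 1/96 + 1/96 = 1/48
P(Z=0 | obs) = 1/96 / 1/48 = 1/2
P(Z=1 | obs) = 1/96 / 1/48 = 1/2

P(Z = 1 | obs) = 1/2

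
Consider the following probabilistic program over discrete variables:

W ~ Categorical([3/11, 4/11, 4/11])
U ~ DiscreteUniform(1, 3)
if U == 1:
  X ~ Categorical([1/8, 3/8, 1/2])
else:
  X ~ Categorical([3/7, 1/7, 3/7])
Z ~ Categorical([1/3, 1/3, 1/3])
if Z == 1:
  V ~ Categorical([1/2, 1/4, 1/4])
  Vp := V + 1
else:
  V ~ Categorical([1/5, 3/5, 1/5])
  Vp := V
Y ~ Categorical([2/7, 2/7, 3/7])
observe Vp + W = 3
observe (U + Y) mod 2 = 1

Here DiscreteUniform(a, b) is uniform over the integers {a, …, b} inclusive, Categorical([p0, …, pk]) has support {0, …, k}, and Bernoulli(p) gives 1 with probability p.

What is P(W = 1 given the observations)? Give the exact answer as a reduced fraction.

Enumerate traces; 105 have nonzero weight after conditioning:
  (W=0, U=1, X=0, Z=1, V=2, Y=0) weight 1/3696
  (W=0, U=1, X=0, Z=1, V=2, Y=2) weight 1/2464
  (W=0, U=1, X=1, Z=1, V=2, Y=0) weight 1/1232
  (W=0, U=1, X=1, Z=1, V=2, Y=2) weight 3/2464
  (W=0, U=1, X=2, Z=1, V=2, Y=0) weight 1/924
  (W=0, U=1, X=2, Z=1, V=2, Y=2) weight 1/616
  (W=0, U=2, X=0, Z=1, V=2, Y=1) weight 1/1078
  (W=0, U=2, X=1, Z=1, V=2, Y=1) weight 1/3234
  (W=1, U=1, X=0, Z=0, V=2, Y=0) weight 1/3465
  (W=2, U=1, X=0, Z=0, V=1, Y=0) weight 1/1155
  … 95 more
Group by W:
  weight(W=0) = 1/77
  weight(W=1) = 52/1155
  weight(W=2) = 136/1155
Total weight = 1/77 + 52/1155 + 136/1155 = 29/165
P(W=0 | obs) = 1/77 / 29/165 = 15/203
P(W=1 | obs) = 52/1155 / 29/165 = 52/203
P(W=2 | obs) = 136/1155 / 29/165 = 136/203

P(W = 1 | obs) = 52/203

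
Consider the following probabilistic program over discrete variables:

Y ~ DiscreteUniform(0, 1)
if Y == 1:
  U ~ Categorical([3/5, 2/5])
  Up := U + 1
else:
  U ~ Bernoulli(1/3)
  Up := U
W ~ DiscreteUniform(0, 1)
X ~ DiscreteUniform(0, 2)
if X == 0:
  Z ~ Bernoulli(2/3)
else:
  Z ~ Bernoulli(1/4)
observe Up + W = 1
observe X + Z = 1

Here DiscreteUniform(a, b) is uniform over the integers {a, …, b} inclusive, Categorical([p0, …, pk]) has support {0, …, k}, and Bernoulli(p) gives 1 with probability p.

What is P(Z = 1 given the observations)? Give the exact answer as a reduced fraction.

P(Z = 1 | obs) = 8/17

Enumerate traces; 6 have nonzero weight after conditioning:
  (Y=0, U=0, W=1, X=0, Z=1) weight 1/27
  (Y=0, U=0, W=1, X=1, Z=0) weight 1/24
  (Y=0, U=1, W=0, X=0, Z=1) weight 1/54
  (Y=0, U=1, W=0, X=1, Z=0) weight 1/48
  (Y=1, U=0, W=0, X=0, Z=1) weight 1/30
  (Y=1, U=0, W=0, X=1, Z=0) weight 3/80
Group by Z:
  weight(Z=0) = 1/10
  weight(Z=1) = 4/45
Total weight = 1/10 + 4/45 = 17/90
P(Z=0 | obs) = 1/10 / 17/90 = 9/17
P(Z=1 | obs) = 4/45 / 17/90 = 8/17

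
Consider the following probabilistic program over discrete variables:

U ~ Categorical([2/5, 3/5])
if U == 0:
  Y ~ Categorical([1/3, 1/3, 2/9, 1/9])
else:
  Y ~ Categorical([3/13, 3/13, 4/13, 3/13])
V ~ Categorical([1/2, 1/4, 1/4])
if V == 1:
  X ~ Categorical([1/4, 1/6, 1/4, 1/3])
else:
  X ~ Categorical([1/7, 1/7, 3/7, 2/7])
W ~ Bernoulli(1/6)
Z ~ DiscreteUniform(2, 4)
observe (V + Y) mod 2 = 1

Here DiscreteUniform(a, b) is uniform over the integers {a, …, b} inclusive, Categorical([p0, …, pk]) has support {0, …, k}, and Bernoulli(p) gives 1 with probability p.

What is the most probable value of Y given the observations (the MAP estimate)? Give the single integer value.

Enumerate traces; 288 have nonzero weight after conditioning:
  (U=0, Y=0, V=1, X=0, W=0, Z=2) weight 1/432
  (U=0, Y=0, V=1, X=0, W=0, Z=3) weight 1/432
  (U=0, Y=0, V=1, X=0, W=0, Z=4) weight 1/432
  (U=0, Y=0, V=1, X=0, W=1, Z=2) weight 1/2160
  (U=0, Y=0, V=1, X=0, W=1, Z=3) weight 1/2160
  (U=0, Y=0, V=1, X=0, W=1, Z=4) weight 1/2160
  (U=0, Y=0, V=1, X=1, W=0, Z=2) weight 1/648
  (U=0, Y=0, V=1, X=1, W=0, Z=3) weight 1/648
  (U=0, Y=1, V=0, X=0, W=0, Z=2) weight 1/378
  (U=0, Y=2, V=1, X=0, W=0, Z=2) weight 1/648
  … 278 more
Group by Y:
  weight(Y=0) = 53/780
  weight(Y=1) = 53/260
  weight(Y=2) = 8/117
  weight(Y=3) = 107/780
Total weight = 53/780 + 53/260 + 8/117 + 107/780 = 1117/2340
P(Y=0 | obs) = 53/780 / 1117/2340 = 159/1117
P(Y=1 | obs) = 53/260 / 1117/2340 = 477/1117
P(Y=2 | obs) = 8/117 / 1117/2340 = 160/1117
P(Y=3 | obs) = 107/780 / 1117/2340 = 321/1117
argmax = 1

argmax_v P(Y = v | obs) = 1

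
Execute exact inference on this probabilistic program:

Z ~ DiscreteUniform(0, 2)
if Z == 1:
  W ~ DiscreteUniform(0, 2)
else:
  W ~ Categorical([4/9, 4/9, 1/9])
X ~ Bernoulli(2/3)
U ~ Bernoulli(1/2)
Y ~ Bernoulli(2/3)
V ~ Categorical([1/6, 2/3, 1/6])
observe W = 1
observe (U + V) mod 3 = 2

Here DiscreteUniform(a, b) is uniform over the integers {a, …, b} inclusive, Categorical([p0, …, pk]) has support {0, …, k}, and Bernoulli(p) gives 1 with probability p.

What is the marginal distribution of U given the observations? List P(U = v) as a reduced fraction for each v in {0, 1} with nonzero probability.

Enumerate traces; 24 have nonzero weight after conditioning:
  (Z=0, W=1, X=0, U=0, Y=0, V=2) weight 1/729
  (Z=0, W=1, X=0, U=0, Y=1, V=2) weight 2/729
  (Z=0, W=1, X=0, U=1, Y=0, V=1) weight 4/729
  (Z=0, W=1, X=0, U=1, Y=1, V=1) weight 8/729
  (Z=0, W=1, X=1, U=0, Y=0, V=2) weight 2/729
  (Z=0, W=1, X=1, U=0, Y=1, V=2) weight 4/729
  (Z=0, W=1, X=1, U=1, Y=0, V=1) weight 8/729
  (Z=0, W=1, X=1, U=1, Y=1, V=1) weight 16/729
  … 16 more
Group by U:
  weight(U=0) = 11/324
  weight(U=1) = 11/81
Total weight = 11/324 + 11/81 = 55/324
P(U=0 | obs) = 11/324 / 55/324 = 1/5
P(U=1 | obs) = 11/81 / 55/324 = 4/5

P(U=0) = 1/5, P(U=1) = 4/5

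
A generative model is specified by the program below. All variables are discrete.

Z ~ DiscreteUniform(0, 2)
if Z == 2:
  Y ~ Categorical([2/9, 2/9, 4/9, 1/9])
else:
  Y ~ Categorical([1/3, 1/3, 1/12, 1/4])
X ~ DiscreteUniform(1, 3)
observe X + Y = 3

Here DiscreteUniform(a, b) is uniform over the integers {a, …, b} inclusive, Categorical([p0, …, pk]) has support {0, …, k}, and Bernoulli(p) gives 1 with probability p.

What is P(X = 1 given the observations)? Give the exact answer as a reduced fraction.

Enumerate traces; 9 have nonzero weight after conditioning:
  (Z=0, Y=0, X=3) weight 1/27
  (Z=0, Y=1, X=2) weight 1/27
  (Z=0, Y=2, X=1) weight 1/108
  (Z=1, Y=0, X=3) weight 1/27
  (Z=1, Y=1, X=2) weight 1/27
  (Z=1, Y=2, X=1) weight 1/108
  (Z=2, Y=0, X=3) weight 2/81
  (Z=2, Y=1, X=2) weight 2/81
  … 1 more
Group by X:
  weight(X=1) = 11/162
  weight(X=2) = 8/81
  weight(X=3) = 8/81
Total weight = 11/162 + 8/81 + 8/81 = 43/162
P(X=1 | obs) = 11/162 / 43/162 = 11/43
P(X=2 | obs) = 8/81 / 43/162 = 16/43
P(X=3 | obs) = 8/81 / 43/162 = 16/43

P(X = 1 | obs) = 11/43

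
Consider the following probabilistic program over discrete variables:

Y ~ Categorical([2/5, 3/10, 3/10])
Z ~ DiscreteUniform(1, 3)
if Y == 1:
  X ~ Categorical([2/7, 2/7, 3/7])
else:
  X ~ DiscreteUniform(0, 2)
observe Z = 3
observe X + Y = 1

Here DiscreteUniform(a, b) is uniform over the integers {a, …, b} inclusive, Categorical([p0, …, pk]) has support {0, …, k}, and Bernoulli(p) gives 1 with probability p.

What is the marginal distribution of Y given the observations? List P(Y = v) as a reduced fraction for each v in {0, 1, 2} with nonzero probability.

Enumerate traces; 2 have nonzero weight after conditioning:
  (Y=0, Z=3, X=1) weight 2/45
  (Y=1, Z=3, X=0) weight 1/35
Group by Y:
  weight(Y=0) = 2/45
  weight(Y=1) = 1/35
Total weight = 2/45 + 1/35 = 23/315
P(Y=0 | obs) = 2/45 / 23/315 = 14/23
P(Y=1 | obs) = 1/35 / 23/315 = 9/23

P(Y=0) = 14/23, P(Y=1) = 9/23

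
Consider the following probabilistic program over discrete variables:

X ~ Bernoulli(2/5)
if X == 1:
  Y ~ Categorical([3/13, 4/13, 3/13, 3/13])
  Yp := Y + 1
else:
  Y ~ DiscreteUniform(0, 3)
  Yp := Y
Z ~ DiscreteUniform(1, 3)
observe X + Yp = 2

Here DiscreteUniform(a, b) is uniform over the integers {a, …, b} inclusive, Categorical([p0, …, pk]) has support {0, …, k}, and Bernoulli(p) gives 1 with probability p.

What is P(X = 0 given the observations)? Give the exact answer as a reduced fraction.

P(X = 0 | obs) = 13/21

Enumerate traces; 6 have nonzero weight after conditioning:
  (X=0, Y=2, Z=1) weight 1/20
  (X=0, Y=2, Z=2) weight 1/20
  (X=0, Y=2, Z=3) weight 1/20
  (X=1, Y=0, Z=1) weight 2/65
  (X=1, Y=0, Z=2) weight 2/65
  (X=1, Y=0, Z=3) weight 2/65
Group by X:
  weight(X=0) = 3/20
  weight(X=1) = 6/65
Total weight = 3/20 + 6/65 = 63/260
P(X=0 | obs) = 3/20 / 63/260 = 13/21
P(X=1 | obs) = 6/65 / 63/260 = 8/21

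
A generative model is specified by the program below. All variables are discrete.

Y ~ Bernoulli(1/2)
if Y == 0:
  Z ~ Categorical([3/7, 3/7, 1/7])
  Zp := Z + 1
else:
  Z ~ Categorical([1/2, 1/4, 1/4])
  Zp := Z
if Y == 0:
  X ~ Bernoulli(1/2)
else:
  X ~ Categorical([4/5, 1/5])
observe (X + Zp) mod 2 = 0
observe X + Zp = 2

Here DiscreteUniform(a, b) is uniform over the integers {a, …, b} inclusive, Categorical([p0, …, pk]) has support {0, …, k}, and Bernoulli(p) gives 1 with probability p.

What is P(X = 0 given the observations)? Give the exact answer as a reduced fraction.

Enumerate traces; 4 have nonzero weight after conditioning:
  (Y=0, Z=0, X=1) weight 3/28
  (Y=0, Z=1, X=0) weight 3/28
  (Y=1, Z=1, X=1) weight 1/40
  (Y=1, Z=2, X=0) weight 1/10
Group by X:
  weight(X=0) = 29/140
  weight(X=1) = 37/280
Total weight = 29/140 + 37/280 = 19/56
P(X=0 | obs) = 29/140 / 19/56 = 58/95
P(X=1 | obs) = 37/280 / 19/56 = 37/95

P(X = 0 | obs) = 58/95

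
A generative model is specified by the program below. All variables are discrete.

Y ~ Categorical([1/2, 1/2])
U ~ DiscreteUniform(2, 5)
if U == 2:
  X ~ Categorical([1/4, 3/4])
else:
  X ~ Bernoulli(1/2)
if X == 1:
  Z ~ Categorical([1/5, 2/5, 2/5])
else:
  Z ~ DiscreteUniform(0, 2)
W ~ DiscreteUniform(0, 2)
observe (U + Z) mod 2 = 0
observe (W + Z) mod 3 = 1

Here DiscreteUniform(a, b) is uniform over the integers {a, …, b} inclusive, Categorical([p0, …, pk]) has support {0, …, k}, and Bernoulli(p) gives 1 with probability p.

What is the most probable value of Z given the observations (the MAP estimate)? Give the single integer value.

Enumerate traces; 24 have nonzero weight after conditioning:
  (Y=0, U=2, X=0, Z=0, W=1) weight 1/288
  (Y=0, U=2, X=0, Z=2, W=2) weight 1/288
  (Y=0, U=2, X=1, Z=0, W=1) weight 1/160
  (Y=0, U=2, X=1, Z=2, W=2) weight 1/80
  (Y=0, U=3, X=0, Z=1, W=0) weight 1/144
  (Y=0, U=3, X=1, Z=1, W=0) weight 1/120
  (Y=0, U=4, X=0, Z=0, W=1) weight 1/144
  (Y=0, U=4, X=0, Z=2, W=2) weight 1/144
  … 16 more
Group by Z:
  weight(Z=0) = 1/24
  weight(Z=1) = 11/180
  weight(Z=2) = 1/16
Total weight = 1/24 + 11/180 + 1/16 = 119/720
P(Z=0 | obs) = 1/24 / 119/720 = 30/119
P(Z=1 | obs) = 11/180 / 119/720 = 44/119
P(Z=2 | obs) = 1/16 / 119/720 = 45/119
argmax = 2

argmax_v P(Z = v | obs) = 2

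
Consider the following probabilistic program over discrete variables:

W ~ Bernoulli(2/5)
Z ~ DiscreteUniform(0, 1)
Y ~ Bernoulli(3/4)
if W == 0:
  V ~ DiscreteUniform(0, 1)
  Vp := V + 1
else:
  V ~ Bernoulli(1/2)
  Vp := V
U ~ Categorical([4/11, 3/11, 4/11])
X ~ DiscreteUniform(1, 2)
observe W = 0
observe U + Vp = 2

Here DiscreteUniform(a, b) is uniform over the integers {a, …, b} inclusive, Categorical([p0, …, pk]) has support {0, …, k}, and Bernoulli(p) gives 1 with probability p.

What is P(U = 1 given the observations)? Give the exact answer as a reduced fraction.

P(U = 1 | obs) = 3/7

Enumerate traces; 16 have nonzero weight after conditioning:
  (W=0, Z=0, Y=0, V=0, U=1, X=1) weight 9/1760
  (W=0, Z=0, Y=0, V=0, U=1, X=2) weight 9/1760
  (W=0, Z=0, Y=0, V=1, U=0, X=1) weight 3/440
  (W=0, Z=0, Y=0, V=1, U=0, X=2) weight 3/440
  (W=0, Z=0, Y=1, V=0, U=1, X=1) weight 27/1760
  (W=0, Z=0, Y=1, V=0, U=1, X=2) weight 27/1760
  (W=0, Z=0, Y=1, V=1, U=0, X=1) weight 9/440
  (W=0, Z=0, Y=1, V=1, U=0, X=2) weight 9/440
  … 8 more
Group by U:
  weight(U=0) = 6/55
  weight(U=1) = 9/110
Total weight = 6/55 + 9/110 = 21/110
P(U=0 | obs) = 6/55 / 21/110 = 4/7
P(U=1 | obs) = 9/110 / 21/110 = 3/7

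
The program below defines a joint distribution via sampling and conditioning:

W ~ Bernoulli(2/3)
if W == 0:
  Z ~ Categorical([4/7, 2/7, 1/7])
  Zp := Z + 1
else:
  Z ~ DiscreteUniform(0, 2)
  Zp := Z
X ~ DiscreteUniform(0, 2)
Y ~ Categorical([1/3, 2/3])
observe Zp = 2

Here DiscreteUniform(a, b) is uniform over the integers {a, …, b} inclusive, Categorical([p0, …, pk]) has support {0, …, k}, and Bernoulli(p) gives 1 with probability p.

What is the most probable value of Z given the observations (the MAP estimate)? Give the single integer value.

argmax_v P(Z = v | obs) = 2

Enumerate traces; 12 have nonzero weight after conditioning:
  (W=0, Z=1, X=0, Y=0) weight 2/189
  (W=0, Z=1, X=0, Y=1) weight 4/189
  (W=0, Z=1, X=1, Y=0) weight 2/189
  (W=0, Z=1, X=1, Y=1) weight 4/189
  (W=0, Z=1, X=2, Y=0) weight 2/189
  (W=0, Z=1, X=2, Y=1) weight 4/189
  (W=1, Z=2, X=0, Y=0) weight 2/81
  (W=1, Z=2, X=0, Y=1) weight 4/81
  … 4 more
Group by Z:
  weight(Z=1) = 2/21
  weight(Z=2) = 2/9
Total weight = 2/21 + 2/9 = 20/63
P(Z=1 | obs) = 2/21 / 20/63 = 3/10
P(Z=2 | obs) = 2/9 / 20/63 = 7/10
argmax = 2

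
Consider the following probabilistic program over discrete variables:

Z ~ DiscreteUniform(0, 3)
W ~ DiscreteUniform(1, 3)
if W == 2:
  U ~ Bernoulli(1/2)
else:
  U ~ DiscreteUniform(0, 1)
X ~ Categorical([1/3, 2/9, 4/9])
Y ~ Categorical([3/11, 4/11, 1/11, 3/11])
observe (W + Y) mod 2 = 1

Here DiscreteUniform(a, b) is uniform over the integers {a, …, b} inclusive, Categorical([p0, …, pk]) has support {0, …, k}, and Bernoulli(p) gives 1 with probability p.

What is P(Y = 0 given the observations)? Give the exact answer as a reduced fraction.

P(Y = 0 | obs) = 2/5

Enumerate traces; 144 have nonzero weight after conditioning:
  (Z=0, W=1, U=0, X=0, Y=0) weight 1/264
  (Z=0, W=1, U=0, X=0, Y=2) weight 1/792
  (Z=0, W=1, U=0, X=1, Y=0) weight 1/396
  (Z=0, W=1, U=0, X=1, Y=2) weight 1/1188
  (Z=0, W=1, U=0, X=2, Y=0) weight 1/198
  (Z=0, W=1, U=0, X=2, Y=2) weight 1/594
  (Z=0, W=1, U=1, X=0, Y=0) weight 1/264
  (Z=0, W=1, U=1, X=0, Y=2) weight 1/792
  (Z=0, W=2, U=0, X=0, Y=1) weight 1/198
  (Z=0, W=2, U=0, X=0, Y=3) weight 1/264
  … 134 more
Group by Y:
  weight(Y=0) = 2/11
  weight(Y=1) = 4/33
  weight(Y=2) = 2/33
  weight(Y=3) = 1/11
Total weight = 2/11 + 4/33 + 2/33 + 1/11 = 5/11
P(Y=0 | obs) = 2/11 / 5/11 = 2/5
P(Y=1 | obs) = 4/33 / 5/11 = 4/15
P(Y=2 | obs) = 2/33 / 5/11 = 2/15
P(Y=3 | obs) = 1/11 / 5/11 = 1/5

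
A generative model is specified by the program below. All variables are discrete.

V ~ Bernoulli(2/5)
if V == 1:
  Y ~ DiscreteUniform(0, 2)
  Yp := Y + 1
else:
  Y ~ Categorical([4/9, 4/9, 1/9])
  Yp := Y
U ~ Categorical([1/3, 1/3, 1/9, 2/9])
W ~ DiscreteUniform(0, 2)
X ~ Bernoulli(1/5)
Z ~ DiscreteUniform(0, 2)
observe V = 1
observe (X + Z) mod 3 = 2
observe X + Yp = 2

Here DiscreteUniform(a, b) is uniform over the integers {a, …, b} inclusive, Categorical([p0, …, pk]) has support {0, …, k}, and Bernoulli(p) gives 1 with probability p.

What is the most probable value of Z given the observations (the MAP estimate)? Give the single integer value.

argmax_v P(Z = v | obs) = 2

Enumerate traces; 24 have nonzero weight after conditioning:
  (V=1, Y=0, U=0, W=0, X=1, Z=1) weight 2/2025
  (V=1, Y=0, U=0, W=1, X=1, Z=1) weight 2/2025
  (V=1, Y=0, U=0, W=2, X=1, Z=1) weight 2/2025
  (V=1, Y=0, U=1, W=0, X=1, Z=1) weight 2/2025
  (V=1, Y=0, U=1, W=1, X=1, Z=1) weight 2/2025
  (V=1, Y=0, U=1, W=2, X=1, Z=1) weight 2/2025
  (V=1, Y=0, U=2, W=0, X=1, Z=1) weight 2/6075
  (V=1, Y=0, U=2, W=1, X=1, Z=1) weight 2/6075
  (V=1, Y=1, U=0, W=0, X=0, Z=2) weight 8/2025
  … 15 more
Group by Z:
  weight(Z=1) = 2/225
  weight(Z=2) = 8/225
Total weight = 2/225 + 8/225 = 2/45
P(Z=1 | obs) = 2/225 / 2/45 = 1/5
P(Z=2 | obs) = 8/225 / 2/45 = 4/5
argmax = 2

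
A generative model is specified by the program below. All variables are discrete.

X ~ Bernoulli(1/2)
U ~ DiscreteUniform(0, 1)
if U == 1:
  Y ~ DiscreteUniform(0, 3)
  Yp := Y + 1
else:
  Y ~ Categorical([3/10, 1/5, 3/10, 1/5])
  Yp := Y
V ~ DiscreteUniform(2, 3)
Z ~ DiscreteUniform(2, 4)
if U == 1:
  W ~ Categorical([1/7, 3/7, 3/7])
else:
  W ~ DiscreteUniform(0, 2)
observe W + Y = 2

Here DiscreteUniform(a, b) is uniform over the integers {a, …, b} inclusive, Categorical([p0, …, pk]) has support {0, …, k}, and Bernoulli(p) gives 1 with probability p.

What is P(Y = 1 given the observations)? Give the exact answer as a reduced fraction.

P(Y = 1 | obs) = 73/217

Enumerate traces; 72 have nonzero weight after conditioning:
  (X=0, U=0, Y=0, V=2, Z=2, W=2) weight 1/240
  (X=0, U=0, Y=0, V=2, Z=3, W=2) weight 1/240
  (X=0, U=0, Y=0, V=2, Z=4, W=2) weight 1/240
  (X=0, U=0, Y=0, V=3, Z=2, W=2) weight 1/240
  (X=0, U=0, Y=0, V=3, Z=3, W=2) weight 1/240
  (X=0, U=0, Y=0, V=3, Z=4, W=2) weight 1/240
  (X=0, U=0, Y=1, V=2, Z=2, W=1) weight 1/360
  (X=0, U=0, Y=1, V=2, Z=3, W=1) weight 1/360
  (X=0, U=0, Y=2, V=2, Z=2, W=0) weight 1/240
  … 63 more
Group by Y:
  weight(Y=0) = 29/280
  weight(Y=1) = 73/840
  weight(Y=2) = 19/280
Total weight = 29/280 + 73/840 + 19/280 = 31/120
P(Y=0 | obs) = 29/280 / 31/120 = 87/217
P(Y=1 | obs) = 73/840 / 31/120 = 73/217
P(Y=2 | obs) = 19/280 / 31/120 = 57/217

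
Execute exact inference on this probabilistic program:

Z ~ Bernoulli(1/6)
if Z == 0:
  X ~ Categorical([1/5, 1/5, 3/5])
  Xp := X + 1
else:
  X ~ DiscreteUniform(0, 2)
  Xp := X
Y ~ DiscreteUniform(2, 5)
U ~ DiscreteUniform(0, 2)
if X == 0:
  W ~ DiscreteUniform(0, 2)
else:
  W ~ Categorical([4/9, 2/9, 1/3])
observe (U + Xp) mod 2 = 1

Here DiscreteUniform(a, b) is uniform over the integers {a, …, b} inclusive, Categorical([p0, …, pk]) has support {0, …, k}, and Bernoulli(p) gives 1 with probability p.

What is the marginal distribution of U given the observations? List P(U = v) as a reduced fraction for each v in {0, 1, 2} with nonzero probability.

Enumerate traces; 108 have nonzero weight after conditioning:
  (Z=0, X=0, Y=2, U=0, W=0) weight 1/216
  (Z=0, X=0, Y=2, U=0, W=1) weight 1/216
  (Z=0, X=0, Y=2, U=0, W=2) weight 1/216
  (Z=0, X=0, Y=2, U=2, W=0) weight 1/216
  (Z=0, X=0, Y=2, U=2, W=1) weight 1/216
  (Z=0, X=0, Y=2, U=2, W=2) weight 1/216
  (Z=0, X=0, Y=3, U=0, W=0) weight 1/216
  (Z=0, X=0, Y=3, U=0, W=1) weight 1/216
  (Z=0, X=1, Y=2, U=1, W=0) weight 1/162
  … 99 more
Group by U:
  weight(U=0) = 13/54
  weight(U=1) = 5/54
  weight(U=2) = 13/54
Total weight = 13/54 + 5/54 + 13/54 = 31/54
P(U=0 | obs) = 13/54 / 31/54 = 13/31
P(U=1 | obs) = 5/54 / 31/54 = 5/31
P(U=2 | obs) = 13/54 / 31/54 = 13/31

P(U=0) = 13/31, P(U=1) = 5/31, P(U=2) = 13/31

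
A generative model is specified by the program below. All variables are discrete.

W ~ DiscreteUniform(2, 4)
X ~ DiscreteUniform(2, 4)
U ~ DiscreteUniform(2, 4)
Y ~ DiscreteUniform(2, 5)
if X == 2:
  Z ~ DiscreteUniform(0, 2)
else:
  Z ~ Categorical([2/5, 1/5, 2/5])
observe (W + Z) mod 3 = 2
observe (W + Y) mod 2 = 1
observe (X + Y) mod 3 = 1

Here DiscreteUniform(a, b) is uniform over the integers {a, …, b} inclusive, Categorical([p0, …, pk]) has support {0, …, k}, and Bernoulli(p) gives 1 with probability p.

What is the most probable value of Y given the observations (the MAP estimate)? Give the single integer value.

argmax_v P(Y = v | obs) = 5

Enumerate traces; 18 have nonzero weight after conditioning:
  (W=2, X=2, U=2, Y=5, Z=0) weight 1/324
  (W=2, X=2, U=3, Y=5, Z=0) weight 1/324
  (W=2, X=2, U=4, Y=5, Z=0) weight 1/324
  (W=2, X=4, U=2, Y=3, Z=0) weight 1/270
  (W=2, X=4, U=3, Y=3, Z=0) weight 1/270
  (W=2, X=4, U=4, Y=3, Z=0) weight 1/270
  (W=3, X=2, U=2, Y=2, Z=2) weight 1/324
  (W=3, X=2, U=3, Y=2, Z=2) weight 1/324
  (W=3, X=3, U=2, Y=4, Z=2) weight 1/270
  … 9 more
Group by Y:
  weight(Y=2) = 1/108
  weight(Y=3) = 1/60
  weight(Y=4) = 1/90
  weight(Y=5) = 1/54
Total weight = 1/108 + 1/60 + 1/90 + 1/54 = 1/18
P(Y=2 | obs) = 1/108 / 1/18 = 1/6
P(Y=3 | obs) = 1/60 / 1/18 = 3/10
P(Y=4 | obs) = 1/90 / 1/18 = 1/5
P(Y=5 | obs) = 1/54 / 1/18 = 1/3
argmax = 5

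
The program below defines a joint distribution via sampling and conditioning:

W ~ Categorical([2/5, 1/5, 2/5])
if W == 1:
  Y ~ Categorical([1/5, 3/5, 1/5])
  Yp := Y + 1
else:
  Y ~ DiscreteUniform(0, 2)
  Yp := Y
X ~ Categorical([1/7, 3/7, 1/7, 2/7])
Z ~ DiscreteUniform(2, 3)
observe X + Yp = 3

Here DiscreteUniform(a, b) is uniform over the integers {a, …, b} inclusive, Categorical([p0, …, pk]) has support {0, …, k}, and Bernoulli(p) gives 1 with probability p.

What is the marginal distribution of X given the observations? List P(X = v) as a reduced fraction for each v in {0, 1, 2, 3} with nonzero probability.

Enumerate traces; 18 have nonzero weight after conditioning:
  (W=0, Y=0, X=3, Z=2) weight 2/105
  (W=0, Y=0, X=3, Z=3) weight 2/105
  (W=0, Y=1, X=2, Z=2) weight 1/105
  (W=0, Y=1, X=2, Z=3) weight 1/105
  (W=0, Y=2, X=1, Z=2) weight 1/35
  (W=0, Y=2, X=1, Z=3) weight 1/35
  (W=1, Y=0, X=2, Z=2) weight 1/350
  (W=1, Y=0, X=2, Z=3) weight 1/350
  (W=1, Y=2, X=0, Z=2) weight 1/350
  … 9 more
Group by X:
  weight(X=0) = 1/175
  weight(X=1) = 29/175
  weight(X=2) = 23/525
  weight(X=3) = 8/105
Total weight = 1/175 + 29/175 + 23/525 + 8/105 = 51/175
P(X=0 | obs) = 1/175 / 51/175 = 1/51
P(X=1 | obs) = 29/175 / 51/175 = 29/51
P(X=2 | obs) = 23/525 / 51/175 = 23/153
P(X=3 | obs) = 8/105 / 51/175 = 40/153

P(X=0) = 1/51, P(X=1) = 29/51, P(X=2) = 23/153, P(X=3) = 40/153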